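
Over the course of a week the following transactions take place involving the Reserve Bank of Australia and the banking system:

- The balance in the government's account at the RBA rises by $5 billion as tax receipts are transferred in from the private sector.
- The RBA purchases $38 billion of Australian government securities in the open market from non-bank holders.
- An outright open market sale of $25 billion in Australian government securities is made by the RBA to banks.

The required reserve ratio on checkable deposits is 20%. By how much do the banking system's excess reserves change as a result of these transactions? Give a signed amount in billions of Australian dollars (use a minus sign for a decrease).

Government account inflow $5 billion: reserves −$5B, deposits −$5B.
Asset purchase (from non-banks) $38 billion: reserves +$38B, deposits +$38B.
OMO sale (to banks) $25 billion: reserves −$25B, deposits 0.
Totals: Δreserves = +$8B, Δdeposits = +$33B.
Δrequired reserves = 20% × +$33B = +$6.6B.
Δexcess reserves = Δreserves − Δrequired = +$8B − (+$6.6B) = +$1.4 billion.

+$1.4 billion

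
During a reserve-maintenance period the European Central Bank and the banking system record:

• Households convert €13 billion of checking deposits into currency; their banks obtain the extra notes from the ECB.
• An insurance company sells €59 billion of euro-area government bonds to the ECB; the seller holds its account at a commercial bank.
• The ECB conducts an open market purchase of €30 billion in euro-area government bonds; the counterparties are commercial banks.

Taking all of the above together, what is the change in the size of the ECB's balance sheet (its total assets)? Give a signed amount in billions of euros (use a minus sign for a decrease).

ECB balance sheet:
  Assets:      Securities +€89B
  Liabilities: Bank reserves +€76B, Currency in circulation +€13B
Change in total ECB assets = +€89 billion.

+€89 billion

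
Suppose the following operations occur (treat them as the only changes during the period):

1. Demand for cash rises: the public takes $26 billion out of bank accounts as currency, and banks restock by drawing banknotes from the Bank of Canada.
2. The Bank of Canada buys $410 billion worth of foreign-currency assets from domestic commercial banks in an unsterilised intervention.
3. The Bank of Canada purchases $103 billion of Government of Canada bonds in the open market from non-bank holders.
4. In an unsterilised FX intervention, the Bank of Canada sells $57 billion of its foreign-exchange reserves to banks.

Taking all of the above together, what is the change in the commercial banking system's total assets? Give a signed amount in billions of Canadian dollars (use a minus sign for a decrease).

Bank of Canada balance sheet:
  Assets:      Securities +$103B, Foreign assets +$353B
  Liabilities: Bank reserves +$430B, Currency in circulation +$26B
Commercial banking system:
  Assets:      Reserves at CB +$430B, Foreign assets −$353B
  Liabilities: Checkable deposits +$77B
Change in total bank assets = +$77 billion.

+$77 billion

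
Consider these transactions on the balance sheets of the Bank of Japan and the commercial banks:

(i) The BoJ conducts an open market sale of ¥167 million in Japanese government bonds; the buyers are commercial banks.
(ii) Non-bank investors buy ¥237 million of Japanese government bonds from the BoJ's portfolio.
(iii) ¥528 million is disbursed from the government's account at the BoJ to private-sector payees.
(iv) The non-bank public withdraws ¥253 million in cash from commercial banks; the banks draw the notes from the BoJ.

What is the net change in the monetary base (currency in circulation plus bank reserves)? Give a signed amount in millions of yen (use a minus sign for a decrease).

+¥124 million

BoJ balance sheet:
  Assets:      Securities −¥404M
  Liabilities: Bank reserves −¥129M, Currency in circulation +¥253M, Government deposits −¥528M
Monetary base = currency + reserves: +¥253M + (−¥129M) = +¥124 million.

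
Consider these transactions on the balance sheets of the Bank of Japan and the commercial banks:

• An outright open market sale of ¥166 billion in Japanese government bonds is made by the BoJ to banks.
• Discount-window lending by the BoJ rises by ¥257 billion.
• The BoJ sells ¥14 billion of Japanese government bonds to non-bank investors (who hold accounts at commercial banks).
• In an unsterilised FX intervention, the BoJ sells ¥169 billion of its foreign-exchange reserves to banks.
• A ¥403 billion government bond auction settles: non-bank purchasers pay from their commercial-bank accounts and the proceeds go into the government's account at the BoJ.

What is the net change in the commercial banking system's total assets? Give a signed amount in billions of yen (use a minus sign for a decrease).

-¥160 billion

BoJ balance sheet:
  Assets:      Securities −¥180B, Loans to banks +¥257B, Foreign assets −¥169B
  Liabilities: Bank reserves −¥495B, Government deposits +¥403B
Commercial banking system:
  Assets:      Reserves at CB −¥495B, Securities +¥166B, Foreign assets +¥169B
  Liabilities: Checkable deposits −¥417B, Borrowings from CB +¥257B
Change in total bank assets = -¥160 billion.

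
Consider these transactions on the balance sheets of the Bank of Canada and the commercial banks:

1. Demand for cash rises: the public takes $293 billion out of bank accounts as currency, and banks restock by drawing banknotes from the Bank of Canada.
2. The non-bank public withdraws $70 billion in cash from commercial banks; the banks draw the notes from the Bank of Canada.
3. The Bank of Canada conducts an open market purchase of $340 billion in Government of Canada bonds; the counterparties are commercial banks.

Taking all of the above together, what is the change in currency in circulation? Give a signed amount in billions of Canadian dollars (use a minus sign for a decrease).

Currency withdrawal $293 billion: notes leave the central bank → +$293B.
Currency withdrawal $70 billion: notes leave the central bank → +$70B.
OMO purchase (from banks) $340 billion: no currency enters or leaves circulation → 0.
Net: 293 + 70 + 0 = +$363 billion.

+$363 billion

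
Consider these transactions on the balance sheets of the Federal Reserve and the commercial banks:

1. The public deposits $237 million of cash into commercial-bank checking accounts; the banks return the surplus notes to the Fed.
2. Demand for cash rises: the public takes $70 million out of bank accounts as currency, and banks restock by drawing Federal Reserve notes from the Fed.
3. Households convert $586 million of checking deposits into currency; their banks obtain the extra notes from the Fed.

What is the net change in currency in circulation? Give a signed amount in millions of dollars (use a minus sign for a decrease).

+$419 million

Currency deposit $237 million: notes return to the central bank → −$237M.
Currency withdrawal $70 million: notes leave the central bank → +$70M.
Currency withdrawal $586 million: notes leave the central bank → +$586M.
Net: −237 + 70 + 586 = +$419 million.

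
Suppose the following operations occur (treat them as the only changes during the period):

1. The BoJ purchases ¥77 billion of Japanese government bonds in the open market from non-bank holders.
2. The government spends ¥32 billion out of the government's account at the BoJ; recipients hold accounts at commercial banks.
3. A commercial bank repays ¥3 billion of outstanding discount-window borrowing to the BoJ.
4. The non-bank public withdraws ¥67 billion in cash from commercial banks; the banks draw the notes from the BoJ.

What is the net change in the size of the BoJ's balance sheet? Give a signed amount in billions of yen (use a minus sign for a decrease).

+¥74 billion

Asset purchase (from non-banks) ¥77 billion: a BoJ asset is acquired → +¥77B.
Government spending ¥32 billion: only the composition of liabilities changes → 0.
Discount-window repayment ¥3 billion: a BoJ asset is shed → −¥3B.
Currency withdrawal ¥67 billion: only the composition of liabilities changes → 0.
Net: 77 + 0 − 3 + 0 = +¥74 billion.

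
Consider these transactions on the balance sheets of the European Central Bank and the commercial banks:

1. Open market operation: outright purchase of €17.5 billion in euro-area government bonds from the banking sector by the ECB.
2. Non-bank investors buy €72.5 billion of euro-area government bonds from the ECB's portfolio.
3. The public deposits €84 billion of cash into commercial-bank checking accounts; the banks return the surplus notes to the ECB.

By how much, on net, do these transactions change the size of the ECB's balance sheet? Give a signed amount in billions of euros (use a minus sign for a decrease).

-€55 billion

OMO purchase (from banks) €17.5 billion: an ECB asset is acquired → +€17.5B.
Asset sale (to non-banks) €72.5 billion: an ECB asset is shed → −€72.5B.
Currency deposit €84 billion: only the composition of liabilities changes → 0.
Net: 17.5 − 72.5 + 0 = -€55 billion.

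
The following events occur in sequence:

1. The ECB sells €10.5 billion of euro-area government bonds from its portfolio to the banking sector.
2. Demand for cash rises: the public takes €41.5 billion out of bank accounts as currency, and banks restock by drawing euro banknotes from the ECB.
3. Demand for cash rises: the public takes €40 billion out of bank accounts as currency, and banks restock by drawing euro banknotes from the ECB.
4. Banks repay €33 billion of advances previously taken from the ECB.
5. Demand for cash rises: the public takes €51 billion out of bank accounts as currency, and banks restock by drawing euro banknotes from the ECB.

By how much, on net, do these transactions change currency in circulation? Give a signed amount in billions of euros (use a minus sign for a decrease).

+€132.5 billion

OMO sale (to banks) €10.5 billion: no currency enters or leaves circulation → 0.
Currency withdrawal €41.5 billion: notes leave the central bank → +€41.5B.
Currency withdrawal €40 billion: notes leave the central bank → +€40B.
Discount-window repayment €33 billion: no currency enters or leaves circulation → 0.
Currency withdrawal €51 billion: notes leave the central bank → +€51B.
Net: 0 + 41.5 + 40 + 0 + 51 = +€132.5 billion.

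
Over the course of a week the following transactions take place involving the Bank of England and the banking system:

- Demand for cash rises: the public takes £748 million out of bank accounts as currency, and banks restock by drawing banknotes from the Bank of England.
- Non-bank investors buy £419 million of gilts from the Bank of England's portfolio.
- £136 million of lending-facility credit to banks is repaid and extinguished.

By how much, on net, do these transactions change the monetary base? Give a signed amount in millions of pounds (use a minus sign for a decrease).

-£555 million

Currency withdrawal £748 million: just a shift between currency and reserves — both are base money → 0.
Asset sale (to non-banks) £419 million: Bank of England balance sheet contracts → −£419M.
Discount-window repayment £136 million: Bank of England balance sheet contracts → −£136M.
Net: 0 − 419 − 136 = -£555 million.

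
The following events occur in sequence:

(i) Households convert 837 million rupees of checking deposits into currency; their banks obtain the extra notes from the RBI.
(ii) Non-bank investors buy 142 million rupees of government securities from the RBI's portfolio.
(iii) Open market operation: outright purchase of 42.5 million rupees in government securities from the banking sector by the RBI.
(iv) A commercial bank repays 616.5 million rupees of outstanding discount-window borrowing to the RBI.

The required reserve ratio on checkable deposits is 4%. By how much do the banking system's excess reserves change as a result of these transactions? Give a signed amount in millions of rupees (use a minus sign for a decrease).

-1513.84 million

Currency withdrawal 837 million rupees: reserves −837M, deposits −837M.
Asset sale (to non-banks) 142 million rupees: reserves −142M, deposits −142M.
OMO purchase (from banks) 42.5 million rupees: reserves +42.5M, deposits 0.
Discount-window repayment 616.5 million rupees: reserves −616.5M, deposits 0.
Totals: Δreserves = −1553M, Δdeposits = −979M.
Δrequired reserves = 4% × −979M = −39.16M.
Δexcess reserves = Δreserves − Δrequired = −1553M − (−39.16M) = -1513.84 million.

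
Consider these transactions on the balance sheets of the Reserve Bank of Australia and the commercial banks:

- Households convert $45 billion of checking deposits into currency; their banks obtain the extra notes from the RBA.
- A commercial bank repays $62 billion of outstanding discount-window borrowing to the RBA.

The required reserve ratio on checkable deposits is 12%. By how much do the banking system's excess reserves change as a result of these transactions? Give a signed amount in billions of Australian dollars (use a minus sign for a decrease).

Currency withdrawal $45 billion: reserves −$45B, deposits −$45B.
Discount-window repayment $62 billion: reserves −$62B, deposits 0.
Totals: Δreserves = −$107B, Δdeposits = −$45B.
Δrequired reserves = 12% × −$45B = −$5.4B.
Δexcess reserves = Δreserves − Δrequired = −$107B − (−$5.4B) = -$101.6 billion.

-$101.6 billion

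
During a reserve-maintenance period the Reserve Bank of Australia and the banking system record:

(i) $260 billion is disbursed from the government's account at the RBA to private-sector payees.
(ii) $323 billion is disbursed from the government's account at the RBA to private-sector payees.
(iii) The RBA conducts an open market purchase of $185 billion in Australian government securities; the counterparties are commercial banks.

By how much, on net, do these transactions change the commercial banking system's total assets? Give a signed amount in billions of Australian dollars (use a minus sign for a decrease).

+$583 billion

Government spending $260 billion: bank balance sheets expand → +$260B.
Government spending $323 billion: bank balance sheets expand → +$323B.
OMO purchase (from banks) $185 billion: just an asset swap on bank balance sheets → 0.
Net: 260 + 323 + 0 = +$583 billion.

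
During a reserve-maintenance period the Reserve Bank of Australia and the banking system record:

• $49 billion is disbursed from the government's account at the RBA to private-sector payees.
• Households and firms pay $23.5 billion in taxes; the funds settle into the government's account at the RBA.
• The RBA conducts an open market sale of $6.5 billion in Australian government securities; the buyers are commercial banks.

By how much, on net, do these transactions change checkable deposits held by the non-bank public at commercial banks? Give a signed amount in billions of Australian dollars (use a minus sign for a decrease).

Government spending $49 billion: non-bank counterparties' bank balances rise → +$49B.
Government account inflow $23.5 billion: non-bank counterparties' bank balances fall → −$23.5B.
OMO sale (to banks) $6.5 billion: the counterparty is a bank, so public deposits are unchanged → 0.
Net: 49 − 23.5 + 0 = +$25.5 billion.

+$25.5 billion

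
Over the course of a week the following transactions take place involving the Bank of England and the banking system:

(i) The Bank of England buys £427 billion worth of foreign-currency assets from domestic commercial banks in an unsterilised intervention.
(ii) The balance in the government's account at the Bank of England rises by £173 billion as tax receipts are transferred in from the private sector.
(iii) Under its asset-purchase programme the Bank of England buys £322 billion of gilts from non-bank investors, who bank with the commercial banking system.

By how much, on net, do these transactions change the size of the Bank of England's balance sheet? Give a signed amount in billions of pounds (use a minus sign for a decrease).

FX purchase £427 billion: a Bank of England asset is acquired → +£427B.
Government account inflow £173 billion: only the composition of liabilities changes → 0.
Asset purchase (from non-banks) £322 billion: a Bank of England asset is acquired → +£322B.
Net: 427 + 0 + 322 = +£749 billion.

+£749 billion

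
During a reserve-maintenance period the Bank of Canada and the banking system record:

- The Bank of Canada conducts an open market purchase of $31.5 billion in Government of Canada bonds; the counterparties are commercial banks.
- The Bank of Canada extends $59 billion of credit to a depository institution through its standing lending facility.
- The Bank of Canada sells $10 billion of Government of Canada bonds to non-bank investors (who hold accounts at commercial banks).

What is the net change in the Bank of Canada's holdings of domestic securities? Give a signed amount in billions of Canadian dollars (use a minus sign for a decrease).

+$21.5 billion

OMO purchase (from banks) $31.5 billion: securities added to the Bank of Canada's portfolio → +$31.5B.
Discount-window loan $59 billion: the Bank of Canada's securities portfolio is untouched → 0.
Asset sale (to non-banks) $10 billion: securities removed from the Bank of Canada's portfolio → −$10B.
Net: 31.5 + 0 − 10 = +$21.5 billion.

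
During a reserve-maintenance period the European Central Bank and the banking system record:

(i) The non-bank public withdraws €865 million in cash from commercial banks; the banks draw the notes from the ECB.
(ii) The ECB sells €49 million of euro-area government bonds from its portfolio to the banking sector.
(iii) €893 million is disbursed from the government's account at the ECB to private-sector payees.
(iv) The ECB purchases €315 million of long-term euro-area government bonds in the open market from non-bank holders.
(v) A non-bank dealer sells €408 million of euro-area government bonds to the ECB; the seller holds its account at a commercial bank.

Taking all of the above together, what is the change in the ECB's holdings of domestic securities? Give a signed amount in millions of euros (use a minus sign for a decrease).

+€674 million

Currency withdrawal €865 million: the ECB's securities portfolio is untouched → 0.
OMO sale (to banks) €49 million: securities removed from the ECB's portfolio → −€49M.
Government spending €893 million: the ECB's securities portfolio is untouched → 0.
Asset purchase (from non-banks) €315 million: securities added to the ECB's portfolio → +€315M.
Asset purchase (from non-banks) €408 million: securities added to the ECB's portfolio → +€408M.
Net: 0 − 49 + 0 + 315 + 408 = +€674 million.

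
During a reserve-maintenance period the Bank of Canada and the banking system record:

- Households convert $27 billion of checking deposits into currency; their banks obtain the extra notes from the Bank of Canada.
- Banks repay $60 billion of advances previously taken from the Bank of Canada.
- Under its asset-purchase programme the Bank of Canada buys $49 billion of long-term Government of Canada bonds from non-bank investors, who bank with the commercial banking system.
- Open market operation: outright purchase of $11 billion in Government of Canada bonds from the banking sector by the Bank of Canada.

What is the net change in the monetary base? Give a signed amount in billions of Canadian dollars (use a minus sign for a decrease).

$0 (no change)

Currency withdrawal $27 billion: just a shift between currency and reserves — both are base money → 0.
Discount-window repayment $60 billion: Bank of Canada balance sheet contracts → −$60B.
Asset purchase (from non-banks) $49 billion: Bank of Canada balance sheet expands → +$49B.
OMO purchase (from banks) $11 billion: Bank of Canada balance sheet expands → +$11B.
Net: 0 − 60 + 49 + 11 = $0 (no change).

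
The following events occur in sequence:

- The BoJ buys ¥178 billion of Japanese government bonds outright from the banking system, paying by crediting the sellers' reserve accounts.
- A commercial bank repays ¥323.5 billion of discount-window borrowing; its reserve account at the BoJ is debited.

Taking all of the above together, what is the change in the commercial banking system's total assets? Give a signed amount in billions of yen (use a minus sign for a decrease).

OMO purchase (from banks) ¥178 billion: just an asset swap on bank balance sheets → 0.
Discount-window repayment ¥323.5 billion: bank balance sheets shrink → −¥323.5B.
Net: 0 − 323.5 = -¥323.5 billion.

-¥323.5 billion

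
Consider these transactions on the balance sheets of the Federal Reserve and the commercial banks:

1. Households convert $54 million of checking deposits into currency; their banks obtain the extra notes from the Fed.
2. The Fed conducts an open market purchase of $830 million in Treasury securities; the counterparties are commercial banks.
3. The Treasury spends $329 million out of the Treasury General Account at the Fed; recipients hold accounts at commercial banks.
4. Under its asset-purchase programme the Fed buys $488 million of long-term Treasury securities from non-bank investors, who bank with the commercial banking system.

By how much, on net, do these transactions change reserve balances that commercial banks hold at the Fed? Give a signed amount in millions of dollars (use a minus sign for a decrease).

+$1593 million

Fed balance sheet:
  Assets:      Securities +$1318M
  Liabilities: Bank reserves +$1593M, Currency in circulation +$54M, Government deposits −$329M
Commercial banking system:
  Assets:      Reserves at CB +$1593M, Securities −$830M
  Liabilities: Checkable deposits +$763M
So the change in reserve balances that commercial banks hold at the Fed is +$1593 million.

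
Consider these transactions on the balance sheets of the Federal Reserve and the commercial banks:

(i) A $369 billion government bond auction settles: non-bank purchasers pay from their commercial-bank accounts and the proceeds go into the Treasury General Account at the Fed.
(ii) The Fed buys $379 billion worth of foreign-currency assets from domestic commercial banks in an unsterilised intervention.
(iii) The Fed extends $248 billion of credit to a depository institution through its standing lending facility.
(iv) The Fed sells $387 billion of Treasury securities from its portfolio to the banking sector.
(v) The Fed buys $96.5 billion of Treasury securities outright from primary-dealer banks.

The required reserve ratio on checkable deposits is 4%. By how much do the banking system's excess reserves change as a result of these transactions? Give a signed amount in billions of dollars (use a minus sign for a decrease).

Government account inflow $369 billion: reserves −$369B, deposits −$369B.
FX purchase $379 billion: reserves +$379B, deposits 0.
Discount-window loan $248 billion: reserves +$248B, deposits 0.
OMO sale (to banks) $387 billion: reserves −$387B, deposits 0.
OMO purchase (from banks) $96.5 billion: reserves +$96.5B, deposits 0.
Totals: Δreserves = −$32.5B, Δdeposits = −$369B.
Δrequired reserves = 4% × −$369B = −$14.76B.
Δexcess reserves = Δreserves − Δrequired = −$32.5B − (−$14.76B) = -$17.74 billion.

-$17.74 billion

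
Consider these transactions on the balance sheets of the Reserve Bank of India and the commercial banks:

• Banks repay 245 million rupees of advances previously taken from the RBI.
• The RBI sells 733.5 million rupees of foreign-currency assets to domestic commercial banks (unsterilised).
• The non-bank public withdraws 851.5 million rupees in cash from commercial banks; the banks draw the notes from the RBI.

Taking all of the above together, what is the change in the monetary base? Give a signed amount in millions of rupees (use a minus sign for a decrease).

-978.5 million

Discount-window repayment 245 million rupees: RBI balance sheet contracts → −245M.
FX sale 733.5 million rupees: RBI balance sheet contracts → −733.5M.
Currency withdrawal 851.5 million rupees: just a shift between currency and reserves — both are base money → 0.
Net: −245 − 733.5 + 0 = -978.5 million.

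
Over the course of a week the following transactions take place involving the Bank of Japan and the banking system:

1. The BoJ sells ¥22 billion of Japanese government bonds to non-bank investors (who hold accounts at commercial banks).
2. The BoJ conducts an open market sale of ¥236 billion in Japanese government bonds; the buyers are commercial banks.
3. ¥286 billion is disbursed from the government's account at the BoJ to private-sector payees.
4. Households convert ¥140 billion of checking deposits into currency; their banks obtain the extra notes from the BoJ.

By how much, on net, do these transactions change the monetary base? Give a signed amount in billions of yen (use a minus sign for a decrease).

Asset sale (to non-banks) ¥22 billion: BoJ balance sheet contracts → −¥22B.
OMO sale (to banks) ¥236 billion: BoJ balance sheet contracts → −¥236B.
Government spending ¥286 billion: a non-base liability converts back to reserves → +¥286B.
Currency withdrawal ¥140 billion: just a shift between currency and reserves — both are base money → 0.
Net: −22 − 236 + 286 + 0 = +¥28 billion.

+¥28 billion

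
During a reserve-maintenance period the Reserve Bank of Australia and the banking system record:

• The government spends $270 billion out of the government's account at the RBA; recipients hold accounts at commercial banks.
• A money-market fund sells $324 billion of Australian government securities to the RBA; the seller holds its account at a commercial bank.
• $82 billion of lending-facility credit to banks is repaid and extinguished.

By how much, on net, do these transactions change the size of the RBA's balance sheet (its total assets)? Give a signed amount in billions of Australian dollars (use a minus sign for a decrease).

Government spending $270 billion: only the composition of liabilities changes → 0.
Asset purchase (from non-banks) $324 billion: an RBA asset is acquired → +$324B.
Discount-window repayment $82 billion: an RBA asset is shed → −$82B.
Net: 0 + 324 − 82 = +$242 billion.

+$242 billion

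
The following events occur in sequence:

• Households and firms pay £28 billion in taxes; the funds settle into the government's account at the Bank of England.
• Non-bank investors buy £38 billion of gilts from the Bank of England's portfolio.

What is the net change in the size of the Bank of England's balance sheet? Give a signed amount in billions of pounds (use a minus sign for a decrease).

Bank of England balance sheet:
  Assets:      Securities −£38B
  Liabilities: Bank reserves −£66B, Government deposits +£28B
Commercial banking system:
  Assets:      Reserves at CB −£66B
  Liabilities: Checkable deposits −£66B
Change in total Bank of England assets = -£38 billion.

-£38 billion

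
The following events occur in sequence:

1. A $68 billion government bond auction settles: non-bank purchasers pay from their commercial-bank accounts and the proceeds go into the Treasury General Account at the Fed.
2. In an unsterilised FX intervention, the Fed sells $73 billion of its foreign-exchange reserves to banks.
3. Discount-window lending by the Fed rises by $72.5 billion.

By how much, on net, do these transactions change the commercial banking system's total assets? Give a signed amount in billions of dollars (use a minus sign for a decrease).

+$4.5 billion

Fed balance sheet:
  Assets:      Loans to banks +$72.5B, Foreign assets −$73B
  Liabilities: Bank reserves −$68.5B, Government deposits +$68B
Commercial banking system:
  Assets:      Reserves at CB −$68.5B, Foreign assets +$73B
  Liabilities: Checkable deposits −$68B, Borrowings from CB +$72.5B
Change in total bank assets = +$4.5 billion.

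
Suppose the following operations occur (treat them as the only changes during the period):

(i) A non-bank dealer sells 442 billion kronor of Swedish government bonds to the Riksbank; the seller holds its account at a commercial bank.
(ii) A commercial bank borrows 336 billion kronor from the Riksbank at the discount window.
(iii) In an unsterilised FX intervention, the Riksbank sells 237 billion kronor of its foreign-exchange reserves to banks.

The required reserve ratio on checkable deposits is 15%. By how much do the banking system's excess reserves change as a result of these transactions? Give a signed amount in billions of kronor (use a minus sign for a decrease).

Asset purchase (from non-banks) 442 billion kronor: reserves +442B, deposits +442B.
Discount-window loan 336 billion kronor: reserves +336B, deposits 0.
FX sale 237 billion kronor: reserves −237B, deposits 0.
Totals: Δreserves = +541B, Δdeposits = +442B.
Δrequired reserves = 15% × +442B = +66.3B.
Δexcess reserves = Δreserves − Δrequired = +541B − (+66.3B) = +474.7 billion.

+474.7 billion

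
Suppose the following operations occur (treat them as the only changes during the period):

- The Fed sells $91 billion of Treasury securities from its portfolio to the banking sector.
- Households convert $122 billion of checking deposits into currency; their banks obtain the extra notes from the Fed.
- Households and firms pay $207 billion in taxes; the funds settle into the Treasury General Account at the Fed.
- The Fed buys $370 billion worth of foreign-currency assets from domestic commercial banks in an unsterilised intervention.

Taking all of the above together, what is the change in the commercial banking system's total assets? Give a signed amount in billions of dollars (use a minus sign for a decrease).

-$329 billion

OMO sale (to banks) $91 billion: just an asset swap on bank balance sheets → 0.
Currency withdrawal $122 billion: bank balance sheets shrink → −$122B.
Government account inflow $207 billion: bank balance sheets shrink → −$207B.
FX purchase $370 billion: just an asset swap on bank balance sheets → 0.
Net: 0 − 122 − 207 + 0 = -$329 billion.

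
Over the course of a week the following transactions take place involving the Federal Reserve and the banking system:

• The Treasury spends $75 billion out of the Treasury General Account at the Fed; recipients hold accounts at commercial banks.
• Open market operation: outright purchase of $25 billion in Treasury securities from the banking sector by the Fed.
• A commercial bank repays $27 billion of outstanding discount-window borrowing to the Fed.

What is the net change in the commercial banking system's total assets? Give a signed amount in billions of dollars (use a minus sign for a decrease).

Government spending $75 billion: bank balance sheets expand → +$75B.
OMO purchase (from banks) $25 billion: just an asset swap on bank balance sheets → 0.
Discount-window repayment $27 billion: bank balance sheets shrink → −$27B.
Net: 75 + 0 − 27 = +$48 billion.

+$48 billion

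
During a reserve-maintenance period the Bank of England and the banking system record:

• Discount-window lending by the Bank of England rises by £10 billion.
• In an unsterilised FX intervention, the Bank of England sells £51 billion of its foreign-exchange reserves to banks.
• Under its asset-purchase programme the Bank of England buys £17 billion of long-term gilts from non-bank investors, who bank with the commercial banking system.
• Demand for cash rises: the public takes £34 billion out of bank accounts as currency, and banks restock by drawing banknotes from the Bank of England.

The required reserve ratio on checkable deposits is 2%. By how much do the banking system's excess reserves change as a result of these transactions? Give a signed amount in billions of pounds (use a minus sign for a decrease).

Discount-window loan £10 billion: reserves +£10B, deposits 0.
FX sale £51 billion: reserves −£51B, deposits 0.
Asset purchase (from non-banks) £17 billion: reserves +£17B, deposits +£17B.
Currency withdrawal £34 billion: reserves −£34B, deposits −£34B.
Totals: Δreserves = −£58B, Δdeposits = −£17B.
Δrequired reserves = 2% × −£17B = −£0.34B.
Δexcess reserves = Δreserves − Δrequired = −£58B − (−£0.34B) = -£57.66 billion.

-£57.66 billion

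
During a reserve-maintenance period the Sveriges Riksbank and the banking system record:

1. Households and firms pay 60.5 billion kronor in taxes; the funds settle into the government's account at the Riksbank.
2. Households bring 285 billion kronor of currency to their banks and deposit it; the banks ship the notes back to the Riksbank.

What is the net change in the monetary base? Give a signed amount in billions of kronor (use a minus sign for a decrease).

-60.5 billion

Government account inflow 60.5 billion kronor: reserves shift to a non-base liability → −60.5B.
Currency deposit 285 billion kronor: just a shift between currency and reserves — both are base money → 0.
Net: −60.5 + 0 = -60.5 billion.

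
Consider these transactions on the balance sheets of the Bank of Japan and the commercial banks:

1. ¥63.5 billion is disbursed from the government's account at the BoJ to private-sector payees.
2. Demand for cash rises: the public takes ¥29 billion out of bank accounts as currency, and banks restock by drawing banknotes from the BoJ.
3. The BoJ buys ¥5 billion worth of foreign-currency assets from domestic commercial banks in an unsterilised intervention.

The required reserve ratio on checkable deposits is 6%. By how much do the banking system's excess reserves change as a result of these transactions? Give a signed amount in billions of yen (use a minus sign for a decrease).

+¥37.43 billion

Government spending ¥63.5 billion: reserves +¥63.5B, deposits +¥63.5B.
Currency withdrawal ¥29 billion: reserves −¥29B, deposits −¥29B.
FX purchase ¥5 billion: reserves +¥5B, deposits 0.
Totals: Δreserves = +¥39.5B, Δdeposits = +¥34.5B.
Δrequired reserves = 6% × +¥34.5B = +¥2.07B.
Δexcess reserves = Δreserves − Δrequired = +¥39.5B − (+¥2.07B) = +¥37.43 billion.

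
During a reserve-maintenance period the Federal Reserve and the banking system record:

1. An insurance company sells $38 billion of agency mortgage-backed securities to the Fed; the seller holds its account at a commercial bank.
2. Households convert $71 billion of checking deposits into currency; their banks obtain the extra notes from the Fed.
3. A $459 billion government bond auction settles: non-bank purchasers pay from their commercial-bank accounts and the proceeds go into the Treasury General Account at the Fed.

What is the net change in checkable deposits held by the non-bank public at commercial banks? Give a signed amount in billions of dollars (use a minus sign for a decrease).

-$492 billion

Fed balance sheet:
  Assets:      Securities +$38B
  Liabilities: Bank reserves −$492B, Currency in circulation +$71B, Government deposits +$459B
Commercial banking system:
  Assets:      Reserves at CB −$492B
  Liabilities: Checkable deposits −$492B
So the change in checkable deposits held by the non-bank public at commercial banks is -$492 billion.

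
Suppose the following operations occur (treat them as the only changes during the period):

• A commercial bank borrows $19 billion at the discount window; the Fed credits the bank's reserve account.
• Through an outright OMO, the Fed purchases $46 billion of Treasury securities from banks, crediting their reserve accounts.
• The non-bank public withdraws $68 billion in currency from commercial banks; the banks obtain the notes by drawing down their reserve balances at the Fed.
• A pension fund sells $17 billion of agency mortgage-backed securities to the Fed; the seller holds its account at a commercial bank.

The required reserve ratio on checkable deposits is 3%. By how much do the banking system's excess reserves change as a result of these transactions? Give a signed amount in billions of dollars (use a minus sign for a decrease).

Discount-window loan $19 billion: reserves +$19B, deposits 0.
OMO purchase (from banks) $46 billion: reserves +$46B, deposits 0.
Currency withdrawal $68 billion: reserves −$68B, deposits −$68B.
Asset purchase (from non-banks) $17 billion: reserves +$17B, deposits +$17B.
Totals: Δreserves = +$14B, Δdeposits = −$51B.
Δrequired reserves = 3% × −$51B = −$1.53B.
Δexcess reserves = Δreserves − Δrequired = +$14B − (−$1.53B) = +$15.53 billion.

+$15.53 billion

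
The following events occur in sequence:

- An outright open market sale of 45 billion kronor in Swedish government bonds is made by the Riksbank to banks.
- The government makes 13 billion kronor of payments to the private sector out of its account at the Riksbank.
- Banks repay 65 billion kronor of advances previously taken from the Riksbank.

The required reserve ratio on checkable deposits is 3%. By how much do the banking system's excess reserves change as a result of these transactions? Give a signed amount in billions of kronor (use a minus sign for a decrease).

OMO sale (to banks) 45 billion kronor: reserves −45B, deposits 0.
Government spending 13 billion kronor: reserves +13B, deposits +13B.
Discount-window repayment 65 billion kronor: reserves −65B, deposits 0.
Totals: Δreserves = −97B, Δdeposits = +13B.
Δrequired reserves = 3% × +13B = +0.39B.
Δexcess reserves = Δreserves − Δrequired = −97B − (+0.39B) = -97.39 billion.

-97.39 billion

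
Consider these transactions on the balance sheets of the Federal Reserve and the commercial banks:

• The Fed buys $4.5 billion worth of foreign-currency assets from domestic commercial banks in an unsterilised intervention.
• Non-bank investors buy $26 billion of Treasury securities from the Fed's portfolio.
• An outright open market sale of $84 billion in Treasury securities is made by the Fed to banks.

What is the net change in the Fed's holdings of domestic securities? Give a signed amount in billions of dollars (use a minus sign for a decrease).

FX purchase $4.5 billion: the Fed's securities portfolio is untouched → 0.
Asset sale (to non-banks) $26 billion: securities removed from the Fed's portfolio → −$26B.
OMO sale (to banks) $84 billion: securities removed from the Fed's portfolio → −$84B.
Net: 0 − 26 − 84 = -$110 billion.

-$110 billion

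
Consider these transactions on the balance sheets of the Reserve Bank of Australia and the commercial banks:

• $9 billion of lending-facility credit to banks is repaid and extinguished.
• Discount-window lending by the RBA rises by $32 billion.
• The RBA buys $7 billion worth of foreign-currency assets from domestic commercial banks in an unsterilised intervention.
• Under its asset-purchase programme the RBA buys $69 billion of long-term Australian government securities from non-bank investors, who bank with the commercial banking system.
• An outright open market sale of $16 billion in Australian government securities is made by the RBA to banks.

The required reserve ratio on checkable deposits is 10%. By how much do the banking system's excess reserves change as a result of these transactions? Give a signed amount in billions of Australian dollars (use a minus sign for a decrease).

Discount-window repayment $9 billion: reserves −$9B, deposits 0.
Discount-window loan $32 billion: reserves +$32B, deposits 0.
FX purchase $7 billion: reserves +$7B, deposits 0.
Asset purchase (from non-banks) $69 billion: reserves +$69B, deposits +$69B.
OMO sale (to banks) $16 billion: reserves −$16B, deposits 0.
Totals: Δreserves = +$83B, Δdeposits = +$69B.
Δrequired reserves = 10% × +$69B = +$6.9B.
Δexcess reserves = Δreserves − Δrequired = +$83B − (+$6.9B) = +$76.1 billion.

+$76.1 billion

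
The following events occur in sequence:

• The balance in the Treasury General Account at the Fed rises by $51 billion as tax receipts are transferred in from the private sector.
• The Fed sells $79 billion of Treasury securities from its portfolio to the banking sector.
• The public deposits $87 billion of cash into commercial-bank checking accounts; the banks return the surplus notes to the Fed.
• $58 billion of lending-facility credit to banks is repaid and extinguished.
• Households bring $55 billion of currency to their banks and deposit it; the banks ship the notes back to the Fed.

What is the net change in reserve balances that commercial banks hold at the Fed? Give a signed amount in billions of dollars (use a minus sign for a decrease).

-$46 billion

Fed balance sheet:
  Assets:      Securities −$79B, Loans to banks −$58B
  Liabilities: Bank reserves −$46B, Currency in circulation −$142B, Government deposits +$51B
So the change in reserve balances that commercial banks hold at the Fed is -$46 billion.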